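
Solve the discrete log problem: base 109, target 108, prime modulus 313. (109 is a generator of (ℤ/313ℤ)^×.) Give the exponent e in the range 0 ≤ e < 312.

100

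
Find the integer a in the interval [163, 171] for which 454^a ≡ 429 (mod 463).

Compute 454^163 mod 463 = 434, then multiply by 454 repeatedly:
  454^163=434  454^164=261  454^165=429
Found 429 at exponent 165.

165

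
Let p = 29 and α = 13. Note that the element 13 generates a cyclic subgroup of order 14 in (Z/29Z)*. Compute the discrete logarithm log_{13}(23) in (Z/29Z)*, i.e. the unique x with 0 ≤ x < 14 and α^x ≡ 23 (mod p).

Successive powers of 13 modulo 29:
  13^0=1  13^1=13  13^2=24  13^3=22  13^4=25  13^5=6
  13^6=20  13^7=28  13^8=16  13^9=5  13^10=7  13^11=4
  13^12=23
So 13^12 ≡ 23 (mod 29), giving x = 12.

12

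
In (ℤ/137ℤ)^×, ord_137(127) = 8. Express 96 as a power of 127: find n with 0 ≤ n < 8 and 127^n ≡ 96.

3

Successive powers of 127 modulo 137:
  127^0=1  127^1=127  127^2=100  127^3=96
So 127^3 ≡ 96 (mod 137), giving n = 3.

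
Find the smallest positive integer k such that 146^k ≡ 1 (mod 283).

282

The order of 146 must divide p − 1 = 282 = 2 · 3 · 47.
Divisors: 1, 2, 3, 6, 47, 94, 141, 282.
Check each in increasing order: 146^1 ≡ 146;  146^2 ≡ 91;  146^3 ≡ 268;  146^6 ≡ 225;  146^47 ≡ 45;  146^94 ≡ 44;  146^141 ≡ 282;  146^282 ≡ 1.
Smallest exponent giving 1 is 282.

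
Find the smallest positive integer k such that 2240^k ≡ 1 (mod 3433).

The order of 2240 must divide p − 1 = 3432 = 2^3 · 3 · 11 · 13.
Divisors: 1, 2, 3, 4, 6, 8, 11, 12, 13, 22, 24, 26, 33, 39, 44, 52, 66, 78, 88, 104, 132, 143, 156, 264, 286, 312, 429, 572, 858, 1144, 1716, 3432.
Check each in increasing order: 2240^1 ≡ 2240;  2240^2 ≡ 1987;  2240^3 ≡ 1712;  2240^4 ≡ 219;  2240^6 ≡ 2595;  2240^8 ≡ 3332;  2240^11 ≡ 2171;  2240^12 ≡ 1912;  2240^13 ≡ 1929;  2240^22 ≡ 3165;  2240^24 ≡ 3032;  2240^26 ≡ 3102;  2240^33 ≡ 1782;  2240^39 ≡ 39;  2240^44 ≡ 3164;  2240^52 ≡ 3138;  2240^66 ≡ 3432;  2240^78 ≡ 1521;  2240^88 ≡ 268;  2240^104 ≡ 1200;  2240^132 ≡ 1.
Smallest exponent giving 1 is 132.

132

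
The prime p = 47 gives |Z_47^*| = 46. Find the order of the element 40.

46

The order of 40 must divide p − 1 = 46 = 2 · 23.
Divisors: 1, 2, 23, 46.
Check each in increasing order: 40^1 ≡ 40;  40^2 ≡ 2;  40^23 ≡ 46;  40^46 ≡ 1.
Smallest exponent giving 1 is 46.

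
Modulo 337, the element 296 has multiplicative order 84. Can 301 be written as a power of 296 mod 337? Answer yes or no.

301 ∈ ⟨296⟩ iff 301^84 ≡ 1 (mod 337), since |⟨296⟩| = 84.
301^84 mod 337 = 1.
Since 1 = 1, 301 lies in the subgroup.

yes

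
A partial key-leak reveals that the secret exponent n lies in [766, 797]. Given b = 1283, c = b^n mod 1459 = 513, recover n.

Compute 1283^766 mod 1459 = 52, then multiply by 1283 repeatedly:
  1283^766=52  1283^767=1061  1283^768=16  1283^769=102  1283^770=1015
  1283^771=817  1283^772=649  1283^773=1037  1283^774=1322  1283^775=768
  1283^776=519  1283^777=573  1283^778=1282  1283^779=513
Found 513 at exponent 779.

779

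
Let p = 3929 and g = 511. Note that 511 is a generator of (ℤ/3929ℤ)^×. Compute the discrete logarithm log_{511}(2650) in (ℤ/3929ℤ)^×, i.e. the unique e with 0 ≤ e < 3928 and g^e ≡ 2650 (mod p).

Baby-step giant-step with m = ceil(sqrt(3928)) = 63.
Baby table (511^j mod 3929 for j=0..62):
  0:1  1:511  2:1807  3:62  4:250  5:2022  6:3844  7:3713
  8:3565  9:2588  10:2324  11:1006  12:3296  13:2644  14:3437  15:44
  16:2839  17:928  18:2728  19:3142  20:2530  21:189  22:2283  23:3629
  24:3860  25:102  26:1045  27:3580  28:2395  29:1926  30:1936  31:3117
  32:1542  33:2162  34:733  35:1308  36:458  37:2227  38:2516  39:893
  40:559  41:2761  42:360  43:3226  44:2235  45:2675  46:3562  47:1055
  48:832  49:820  50:2546  51:507  52:3692  53:692  54:2  55:1022
  56:3614  57:124  58:500  59:115  60:3759  61:3497  62:3201
Giant step factor: 511^(-63) ≡ 1651 (mod 3929).
Scan 2650·1651^i mod 3929 for i = 0, 1, …:
  i=0: 2650   i=1: 2173   i=2: 446   i=3: 1623
  i=4: 3924   i=5: 3532   i=6: 696   i=7: 1828
  i=8: 556   i=9: 2499     …   i=13: 1856
  i=14: 3565
Match at i=14, j=8: e = 14·63 + 8 = 890.

890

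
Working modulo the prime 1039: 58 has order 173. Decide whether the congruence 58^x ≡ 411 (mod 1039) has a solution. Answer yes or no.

yes

411 ∈ ⟨58⟩ iff 411^173 ≡ 1 (mod 1039), since |⟨58⟩| = 173.
411^173 mod 1039 = 1.
Since 1 = 1, 411 lies in the subgroup.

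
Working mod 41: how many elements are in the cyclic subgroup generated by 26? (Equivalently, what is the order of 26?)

40

The order of 26 must divide p − 1 = 40 = 2^3 · 5.
Divisors: 1, 2, 4, 5, 8, 10, 20, 40.
Check each in increasing order: 26^1 ≡ 26;  26^2 ≡ 20;  26^4 ≡ 31;  26^5 ≡ 27;  26^8 ≡ 18;  26^10 ≡ 32;  26^20 ≡ 40;  26^40 ≡ 1.
Smallest exponent giving 1 is 40.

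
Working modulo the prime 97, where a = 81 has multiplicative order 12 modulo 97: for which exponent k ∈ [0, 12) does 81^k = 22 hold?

9

Successive powers of 81 modulo 97:
  81^0=1  81^1=81  81^2=62  81^3=75  81^4=61  81^5=91
  81^6=96  81^7=16  81^8=35  81^9=22
So 81^9 ≡ 22 (mod 97), giving k = 9.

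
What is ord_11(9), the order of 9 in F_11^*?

5

The order of 9 must divide p − 1 = 10 = 2 · 5.
Divisors: 1, 2, 5, 10.
Check each in increasing order: 9^1 ≡ 9;  9^2 ≡ 4;  9^5 ≡ 1.
Smallest exponent giving 1 is 5.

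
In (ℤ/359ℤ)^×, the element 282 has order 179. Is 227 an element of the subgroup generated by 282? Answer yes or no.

no

227 ∈ ⟨282⟩ iff 227^179 ≡ 1 (mod 359), since |⟨282⟩| = 179.
227^179 mod 359 = 358.
Since 358 ≠ 1, 227 does not lie in the subgroup.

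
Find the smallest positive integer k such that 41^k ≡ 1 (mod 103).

The order of 41 must divide p − 1 = 102 = 2 · 3 · 17.
Divisors: 1, 2, 3, 6, 17, 34, 51, 102.
Check each in increasing order: 41^1 ≡ 41;  41^2 ≡ 33;  41^3 ≡ 14;  41^6 ≡ 93;  41^17 ≡ 56;  41^34 ≡ 46;  41^51 ≡ 1.
Smallest exponent giving 1 is 51.

51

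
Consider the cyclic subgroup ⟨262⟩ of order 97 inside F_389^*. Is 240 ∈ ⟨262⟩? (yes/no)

240 ∈ ⟨262⟩ iff 240^97 ≡ 1 (mod 389), since |⟨262⟩| = 97.
240^97 mod 389 = 274.
Since 274 ≠ 1, 240 does not lie in the subgroup.

no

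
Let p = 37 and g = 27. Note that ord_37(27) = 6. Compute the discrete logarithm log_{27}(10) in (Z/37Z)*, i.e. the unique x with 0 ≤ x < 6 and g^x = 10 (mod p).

4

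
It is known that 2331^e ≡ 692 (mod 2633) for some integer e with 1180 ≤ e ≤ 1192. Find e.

Compute 2331^1180 mod 2633 = 1331, then multiply by 2331 repeatedly:
  2331^1180=1331  2331^1181=887  2331^1182=692
Found 692 at exponent 1182.

1182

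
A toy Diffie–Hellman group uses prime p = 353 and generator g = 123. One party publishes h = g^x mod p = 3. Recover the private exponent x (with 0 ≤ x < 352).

Baby-step giant-step with m = ceil(sqrt(352)) = 19.
Baby table (123^j mod 353 for j=0..18):
  0:1  1:123  2:303  3:204  4:29  5:37  6:315  7:268
  8:135  9:14  10:310  11:6  12:32  13:53  14:165  15:174
  16:222  17:125  18:196
Giant step factor: 123^(-19) ≡ 241 (mod 353).
Scan 3·241^i mod 353 for i = 0, 1, …:
  i=0: 3   i=1: 17   i=2: 214   i=3: 36
  i=4: 204
Match at i=4, j=3: x = 4·19 + 3 = 79.

79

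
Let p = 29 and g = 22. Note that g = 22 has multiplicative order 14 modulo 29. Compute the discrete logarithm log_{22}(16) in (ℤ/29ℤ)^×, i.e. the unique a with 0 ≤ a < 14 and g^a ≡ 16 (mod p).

Successive powers of 22 modulo 29:
  22^0=1  22^1=22  22^2=20  22^3=5  22^4=23  22^5=13
  22^6=25  22^7=28  22^8=7  22^9=9  22^10=24  22^11=6
  22^12=16
So 22^12 ≡ 16 (mod 29), giving a = 12.

12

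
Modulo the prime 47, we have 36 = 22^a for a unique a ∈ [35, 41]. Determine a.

38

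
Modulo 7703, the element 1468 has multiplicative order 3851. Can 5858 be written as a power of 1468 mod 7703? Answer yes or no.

5858 ∈ ⟨1468⟩ iff 5858^3851 ≡ 1 (mod 7703), since |⟨1468⟩| = 3851.
5858^3851 mod 7703 = 1.
Since 1 = 1, 5858 lies in the subgroup.

yes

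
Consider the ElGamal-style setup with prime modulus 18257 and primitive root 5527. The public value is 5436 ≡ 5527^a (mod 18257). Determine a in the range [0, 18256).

10952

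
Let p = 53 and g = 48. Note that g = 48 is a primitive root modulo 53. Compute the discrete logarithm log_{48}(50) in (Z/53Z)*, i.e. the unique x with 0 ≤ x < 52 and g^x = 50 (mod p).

Baby-step giant-step with m = ceil(sqrt(52)) = 8.
Baby table (48^j mod 53 for j=0..7):
  0:1  1:48  2:25  3:34  4:42  5:2  6:43  7:50
Giant step factor: 48^(-8) ≡ 46 (mod 53).
Scan 50·46^i mod 53 for i = 0, 1, …:
  i=0: 50
Match at i=0, j=7: x = 0·8 + 7 = 7.

7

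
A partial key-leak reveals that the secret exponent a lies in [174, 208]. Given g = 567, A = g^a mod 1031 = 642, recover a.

178

Compute 567^174 mod 1031 = 439, then multiply by 567 repeatedly:
  567^174=439  567^175=442  567^176=81  567^177=563  567^178=642
Found 642 at exponent 178.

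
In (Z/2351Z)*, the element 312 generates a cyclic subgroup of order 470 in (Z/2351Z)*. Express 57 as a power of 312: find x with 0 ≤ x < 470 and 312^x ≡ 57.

44

Baby-step giant-step with m = ceil(sqrt(470)) = 22.
Baby table (312^j mod 2351 for j=0..21):
  0:1  1:312  2:953  3:1110  4:723  5:2231  6:176  7:839
  8:807  9:227  10:294  11:39  12:413  13:1902  14:972  15:2336
  16:22  17:2162  18:2158  19:910  20:1800  21:2062
Giant step factor: 312^(-22) ≡ 1759 (mod 2351).
Scan 57·1759^i mod 2351 for i = 0, 1, …:
  i=0: 57   i=1: 1521   i=2: 1
Match at i=2, j=0: x = 2·22 + 0 = 44.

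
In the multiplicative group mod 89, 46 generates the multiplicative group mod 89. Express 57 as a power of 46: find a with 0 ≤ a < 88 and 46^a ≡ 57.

68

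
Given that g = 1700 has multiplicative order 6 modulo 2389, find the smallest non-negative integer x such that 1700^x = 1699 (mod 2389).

2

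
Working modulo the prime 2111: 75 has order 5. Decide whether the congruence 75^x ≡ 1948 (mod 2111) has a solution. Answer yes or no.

1948 ∈ ⟨75⟩ iff 1948^5 ≡ 1 (mod 2111), since |⟨75⟩| = 5.
1948^5 mod 2111 = 1325.
Since 1325 ≠ 1, 1948 does not lie in the subgroup.

no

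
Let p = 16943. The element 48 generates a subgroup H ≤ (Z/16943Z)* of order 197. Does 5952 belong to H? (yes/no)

yes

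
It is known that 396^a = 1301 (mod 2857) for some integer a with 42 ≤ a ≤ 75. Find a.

49

Compute 396^42 mod 2857 = 2457, then multiply by 396 repeatedly:
  396^42=2457  396^43=1592  396^44=1892  396^45=698  396^46=2136
  396^47=184  396^48=1439  396^49=1301
Found 1301 at exponent 49.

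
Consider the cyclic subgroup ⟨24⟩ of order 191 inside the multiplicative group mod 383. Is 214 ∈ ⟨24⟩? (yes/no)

214 ∈ ⟨24⟩ iff 214^191 ≡ 1 (mod 383), since |⟨24⟩| = 191.
214^191 mod 383 = 382.
Since 382 ≠ 1, 214 does not lie in the subgroup.

no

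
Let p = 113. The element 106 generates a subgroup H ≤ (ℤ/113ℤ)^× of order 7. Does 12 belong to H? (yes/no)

12 ∈ ⟨106⟩ iff 12^7 ≡ 1 (mod 113), since |⟨106⟩| = 7.
12^7 mod 113 = 73.
Since 73 ≠ 1, 12 does not lie in the subgroup.

no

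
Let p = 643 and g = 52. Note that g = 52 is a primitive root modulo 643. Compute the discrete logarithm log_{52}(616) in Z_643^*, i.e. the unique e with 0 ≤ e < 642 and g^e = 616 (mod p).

Baby-step giant-step with m = ceil(sqrt(642)) = 26.
Baby table (52^j mod 643 for j=0..25):
  0:1  1:52  2:132  3:434  4:63  5:61  6:600  7:336
  8:111  9:628  10:506  11:592  12:563  13:341  14:371  15:2
  16:104  17:264  18:225  19:126  20:122  21:557  22:29  23:222
  24:613  25:369
Giant step factor: 52^(-26) ≡ 498 (mod 643).
Scan 616·498^i mod 643 for i = 0, 1, …:
  i=0: 616   i=1: 57   i=2: 94   i=3: 516
  i=4: 411   i=5: 204   i=6: 641   i=7: 290
  i=8: 388   i=9: 324     …   i=17: 488
  i=18: 613
Match at i=18, j=24: e = 18·26 + 24 = 492.

492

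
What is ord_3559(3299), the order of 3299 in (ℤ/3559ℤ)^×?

3558

The order of 3299 must divide p − 1 = 3558 = 2 · 3 · 593.
Divisors: 1, 2, 3, 6, 593, 1186, 1779, 3558.
Check each in increasing order: 3299^1 ≡ 3299;  3299^2 ≡ 3538;  3299^3 ≡ 1901;  3299^6 ≡ 1416;  3299^593 ≡ 2124;  3299^1186 ≡ 2123;  3299^1779 ≡ 3558;  3299^3558 ≡ 1.
Smallest exponent giving 1 is 3558.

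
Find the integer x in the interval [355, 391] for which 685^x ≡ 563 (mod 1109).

381

Compute 685^355 mod 1109 = 947, then multiply by 685 repeatedly:
  685^355=947  685^356=1039  685^357=846  685^358=612  685^359=18
  685^360=131  685^361=1015  685^362=1041  685^363=1107  685^364=848
  685^365=873  685^366=254  685^367=986  685^368=29  685^369=1012
  685^370=95  685^371=753  685^372=120  685^373=134  685^374=852
  685^375=286  685^376=726  685^377=478  685^378=275  685^379=954
  685^380=289  685^381=563
Found 563 at exponent 381.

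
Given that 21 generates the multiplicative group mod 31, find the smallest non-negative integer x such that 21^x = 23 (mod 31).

3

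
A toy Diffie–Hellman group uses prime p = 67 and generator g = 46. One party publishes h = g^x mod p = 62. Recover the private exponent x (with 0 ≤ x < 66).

54

Baby-step giant-step with m = ceil(sqrt(66)) = 9.
Baby table (46^j mod 67 for j=0..8):
  0:1  1:46  2:39  3:52  4:47  5:18  6:24  7:32
  8:65
Giant step factor: 46^(-9) ≡ 8 (mod 67).
Scan 62·8^i mod 67 for i = 0, 1, …:
  i=0: 62   i=1: 27   i=2: 15   i=3: 53
  i=4: 22   i=5: 42   i=6: 1
Match at i=6, j=0: x = 6·9 + 0 = 54.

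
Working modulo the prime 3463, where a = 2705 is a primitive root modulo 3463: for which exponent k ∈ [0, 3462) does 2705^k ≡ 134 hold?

1866

Baby-step giant-step with m = ceil(sqrt(3462)) = 59.
Baby table (2705^j mod 3463 for j=0..58):
  0:1  1:2705  2:3169  3:1220  4:3324  5:1472  6:2773  7:107
  8:2006  9:3172  10:2409  11:2442  12:1669  13:2356  14:1060  15:3399
  16:30  17:1501  18:1569  19:1970  20:2756  21:2604  22:78  23:3210
  24:1309  25:1659  26:3010  27:537  28:1588  29:1420  30:633  31:1543
  32:900  33:11  34:2051  35:229  36:3031  37:1934  38:2340  39:2799
  40:1177  41:1288  42:262  43:2258  44:2621  45:1044  46:1675  47:1271
  48:2759  49:330  50:2659  51:3407  52:892  53:2612  54:940  55:858
  56:680  57:547  58:934
Giant step factor: 2705^(-59) ≡ 745 (mod 3463).
Scan 134·745^i mod 3463 for i = 0, 1, …:
  i=0: 134   i=1: 2866   i=2: 1962   i=3: 304
  i=4: 1385   i=5: 3314   i=6: 3274   i=7: 1178
  i=8: 1471   i=9: 1587     …   i=30: 407
  i=31: 1934
Match at i=31, j=37: k = 31·59 + 37 = 1866.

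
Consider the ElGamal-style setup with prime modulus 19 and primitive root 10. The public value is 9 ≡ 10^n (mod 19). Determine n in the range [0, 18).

Successive powers of 10 modulo 19:
  10^0=1  10^1=10  10^2=5  10^3=12  10^4=6  10^5=3
  10^6=11  10^7=15  10^8=17  10^9=18  10^10=9
So 10^10 ≡ 9 (mod 19), giving n = 10.

10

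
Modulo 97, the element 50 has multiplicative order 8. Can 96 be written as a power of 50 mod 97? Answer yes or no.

yes

⟨50⟩ has order 8; its elements mod 97 are {1, 22, 33, 47, 50, 64, 75, 96}.
96 is in this set.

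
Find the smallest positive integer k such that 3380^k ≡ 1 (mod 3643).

3642

The order of 3380 must divide p − 1 = 3642 = 2 · 3 · 607.
Divisors: 1, 2, 3, 6, 607, 1214, 1821, 3642.
Check each in increasing order: 3380^1 ≡ 3380;  3380^2 ≡ 3595;  3380^3 ≡ 1695;  3380^6 ≡ 2341;  3380^607 ≡ 423;  3380^1214 ≡ 422;  3380^1821 ≡ 3642;  3380^3642 ≡ 1.
Smallest exponent giving 1 is 3642.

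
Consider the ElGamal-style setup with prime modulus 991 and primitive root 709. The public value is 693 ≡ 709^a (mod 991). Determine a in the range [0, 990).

Baby-step giant-step with m = ceil(sqrt(990)) = 32.
Baby table (709^j mod 991 for j=0..31):
  0:1  1:709  2:244  3:562  4:76  5:370  6:706  7:99
  8:821  9:372  10:142  11:587  12:954  13:524  14:882  15:17
  16:161  17:184  18:635  19:301  20:344  21:110  22:692  23:83
  24:378  25:432  26:69  27:362  28:980  29:129  30:289  31:755
Giant step factor: 709^(-32) ≡ 601 (mod 991).
Scan 693·601^i mod 991 for i = 0, 1, …:
  i=0: 693   i=1: 273   i=2: 558   i=3: 400
  i=4: 578   i=5: 528   i=6: 208   i=7: 142
Match at i=7, j=10: a = 7·32 + 10 = 234.

234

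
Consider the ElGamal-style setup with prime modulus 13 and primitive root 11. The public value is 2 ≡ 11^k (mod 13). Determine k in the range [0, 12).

7

Successive powers of 11 modulo 13:
  11^0=1  11^1=11  11^2=4  11^3=5  11^4=3  11^5=7
  11^6=12  11^7=2
So 11^7 ≡ 2 (mod 13), giving k = 7.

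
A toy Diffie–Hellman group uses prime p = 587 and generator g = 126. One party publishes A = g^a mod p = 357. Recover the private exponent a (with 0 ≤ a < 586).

Baby-step giant-step with m = ceil(sqrt(586)) = 25.
Baby table (126^j mod 587 for j=0..24):
  0:1  1:126  2:27  3:467  4:142  5:282  6:312  7:570
  8:206  9:128  10:279  11:521  12:489  13:566  14:289  15:20
  16:172  17:540  18:535  19:492  20:357  21:370  22:247  23:11
  24:212
Giant step factor: 126^(-25) ≡ 168 (mod 587).
Scan 357·168^i mod 587 for i = 0, 1, …:
  i=0: 357
Match at i=0, j=20: a = 0·25 + 20 = 20.

20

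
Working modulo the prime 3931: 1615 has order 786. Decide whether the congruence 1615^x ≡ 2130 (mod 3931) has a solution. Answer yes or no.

no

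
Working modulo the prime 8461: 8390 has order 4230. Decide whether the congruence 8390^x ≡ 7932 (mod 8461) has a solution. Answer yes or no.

yes

7932 ∈ ⟨8390⟩ iff 7932^4230 ≡ 1 (mod 8461), since |⟨8390⟩| = 4230.
7932^4230 mod 8461 = 1.
Since 1 = 1, 7932 lies in the subgroup.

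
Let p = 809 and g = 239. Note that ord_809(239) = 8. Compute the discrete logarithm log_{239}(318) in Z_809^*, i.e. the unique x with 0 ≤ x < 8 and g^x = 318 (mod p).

6

Successive powers of 239 modulo 809:
  239^0=1  239^1=239  239^2=491  239^3=44  239^4=808  239^5=570
  239^6=318
So 239^6 ≡ 318 (mod 809), giving x = 6.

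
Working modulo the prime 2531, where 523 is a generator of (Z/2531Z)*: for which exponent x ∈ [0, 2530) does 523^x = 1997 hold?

2072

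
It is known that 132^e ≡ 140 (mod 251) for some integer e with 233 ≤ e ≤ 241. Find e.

Compute 132^233 mod 251 = 176, then multiply by 132 repeatedly:
  132^233=176  132^234=140
Found 140 at exponent 234.

234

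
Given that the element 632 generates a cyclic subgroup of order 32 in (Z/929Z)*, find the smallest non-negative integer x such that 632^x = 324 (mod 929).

24

Successive powers of 632 modulo 929:
  632^0=1  632^1=632  632^2=883  632^3=656  632^4=258  632^5=481
  632^6=209  632^7=170  632^8=605  632^9=541  632^10=40  632^11=197
  632^12=18  632^13=228  632^14=101  632^15=660  632^16=928  632^17=297
  632^18=46  632^19=273  632^20=671  632^21=448  632^22=720  632^23=759
  632^24=324
So 632^24 ≡ 324 (mod 929), giving x = 24.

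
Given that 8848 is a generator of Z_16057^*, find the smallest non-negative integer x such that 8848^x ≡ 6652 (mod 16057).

Baby-step giant-step with m = ceil(sqrt(16056)) = 127.
Baby table (8848^j mod 16057 for j=0..126):
  0:1  1:8848  2:9229  3:8347  4:8113  5:9034  6:1086  7:6842
  8:3126  9:8694  10:11482  11:97  12:7235  13:12078  14:6809  15:168
  16:9220  17:9000  18:5337  19:14196  20:8354  21:5821  22:9409  23:11344
  24:15462  25:2136  26:239  27:11205  28:5922  29:3865  30:12167  31:7488
  32:2642  33:13481  34:8492  35:6513  36:14508  37:7126  38:11066  39:12439
  40:5594  41:8038  42:3771  43:15419  44:7040  45:4817  46:5538  47:10317
  48:771  49:13640  50:2308  51:12737  52:8950  53:12533  54:2342  55:8486
  56:1596  57:7305  58:5215  59:10559  60:6406  61:15135  62:15157  63:1072
  64:11426  65:2376  66:4235  67:10299  68:2077  69:8088  70:12632  71:11216
  72:6908  73:9042  74:7642  75:389  76:5674  77:9370  78:3469  79:8785
  80:13800  81:4972  82:12133  83:11739  84:9996  85:2652  86:5619  87:4440
  88:9698  89:15353  90:1124  91:5869  92:574  93:4740  94:14693  95:6192
  96:332  97:15162  98:13198  99:9400  100:11997  101:12686  102:7298  103:7507
  104:10184  105:12205  106:6515  107:90  108:9527  109:11703  110:12608  111:7605
  112:10210  113:1398  114:5614  115:8371  116:11724  117:5732  118:8730  119:8870
  120:11201  121:2644  122:15120  123:10893  124:7150  125:14677  126:9137
Giant step factor: 8848^(-127) ≡ 5115 (mod 16057).
Scan 6652·5115^i mod 16057 for i = 0, 1, …:
  i=0: 6652   i=1: 197   i=2: 12121   i=3: 2838
  i=4: 842   i=5: 3554   i=6: 2186   i=7: 5718
  i=8: 7773   i=9: 1763     …   i=60: 9601
  i=61: 6809
Match at i=61, j=14: x = 61·127 + 14 = 7761.

7761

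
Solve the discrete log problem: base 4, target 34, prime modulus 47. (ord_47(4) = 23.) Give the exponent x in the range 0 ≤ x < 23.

15

Successive powers of 4 modulo 47:
  4^0=1  4^1=4  4^2=16  4^3=17  4^4=21  4^5=37
  4^6=7  4^7=28  4^8=18  4^9=25  4^10=6  4^11=24
  4^12=2  4^13=8  4^14=32  4^15=34
So 4^15 ≡ 34 (mod 47), giving x = 15.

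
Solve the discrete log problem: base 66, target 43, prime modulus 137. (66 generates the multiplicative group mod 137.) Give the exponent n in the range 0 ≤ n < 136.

Baby-step giant-step with m = ceil(sqrt(136)) = 12.
Baby table (66^j mod 137 for j=0..11):
  0:1  1:66  2:109  3:70  4:99  5:95  6:105  7:80
  8:74  9:89  10:120  11:111
Giant step factor: 66^(-12) ≡ 78 (mod 137).
Scan 43·78^i mod 137 for i = 0, 1, …:
  i=0: 43   i=1: 66
Match at i=1, j=1: n = 1·12 + 1 = 13.

13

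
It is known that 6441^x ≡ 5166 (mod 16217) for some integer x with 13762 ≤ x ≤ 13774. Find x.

Compute 6441^13762 mod 16217 = 1874, then multiply by 6441 repeatedly:
  6441^13762=1874  6441^13763=4986  6441^13764=5166
Found 5166 at exponent 13764.

13764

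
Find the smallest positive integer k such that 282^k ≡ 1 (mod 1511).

The order of 282 must divide p − 1 = 1510 = 2 · 5 · 151.
Divisors: 1, 2, 5, 10, 151, 302, 755, 1510.
Check each in increasing order: 282^1 ≡ 282;  282^2 ≡ 952;  282^5 ≡ 1144;  282^10 ≡ 210;  282^151 ≡ 743;  282^302 ≡ 534;  282^755 ≡ 1510;  282^1510 ≡ 1.
Smallest exponent giving 1 is 1510.

1510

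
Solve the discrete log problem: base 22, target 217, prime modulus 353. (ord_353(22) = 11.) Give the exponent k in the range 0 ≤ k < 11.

4

Successive powers of 22 modulo 353:
  22^0=1  22^1=22  22^2=131  22^3=58  22^4=217
So 22^4 ≡ 217 (mod 353), giving k = 4.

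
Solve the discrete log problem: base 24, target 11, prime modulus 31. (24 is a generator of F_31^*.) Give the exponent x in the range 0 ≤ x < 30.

11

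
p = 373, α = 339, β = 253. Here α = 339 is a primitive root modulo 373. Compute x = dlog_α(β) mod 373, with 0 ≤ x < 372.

Baby-step giant-step with m = ceil(sqrt(372)) = 20.
Baby table (339^j mod 373 for j=0..19):
  0:1  1:339  2:37  3:234  4:250  5:79  6:298  7:312
  8:209  9:354  10:273  11:43  12:30  13:99  14:364  15:306
  16:40  17:132  18:361  19:35
Giant step factor: 339^(-20) ≡ 21 (mod 373).
Scan 253·21^i mod 373 for i = 0, 1, …:
  i=0: 253   i=1: 91   i=2: 46   i=3: 220
  i=4: 144   i=5: 40
Match at i=5, j=16: x = 5·20 + 16 = 116.

116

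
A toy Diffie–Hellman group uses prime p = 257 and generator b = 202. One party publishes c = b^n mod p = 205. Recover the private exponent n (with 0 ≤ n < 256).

190

Baby-step giant-step with m = ceil(sqrt(256)) = 16.
Baby table (202^j mod 257 for j=0..15):
  0:1  1:202  2:198  3:161  4:140  5:10  6:221  7:181
  8:68  9:115  10:100  11:154  12:11  13:166  14:122  15:229
Giant step factor: 202^(-16) ≡ 128 (mod 257).
Scan 205·128^i mod 257 for i = 0, 1, …:
  i=0: 205   i=1: 26   i=2: 244   i=3: 135
  i=4: 61   i=5: 98   i=6: 208   i=7: 153
  i=8: 52   i=9: 231   i=10: 13   i=11: 122
Match at i=11, j=14: n = 11·16 + 14 = 190.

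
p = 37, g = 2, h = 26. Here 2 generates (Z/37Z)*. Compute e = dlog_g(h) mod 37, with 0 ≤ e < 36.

12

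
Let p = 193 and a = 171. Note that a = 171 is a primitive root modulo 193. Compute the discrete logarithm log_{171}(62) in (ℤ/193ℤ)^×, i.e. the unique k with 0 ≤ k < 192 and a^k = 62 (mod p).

20

Successive powers of 171 modulo 193:
  171^0=1  171^1=171  171^2=98  171^3=160  171^4=147  171^5=47
  171^6=124  171^7=167  171^8=186  171^9=154  171^10=86  171^11=38
  171^12=129  171^13=57  171^14=97  171^15=182  171^16=49  171^17=80
  171^18=170  171^19=120  171^20=62
So 171^20 ≡ 62 (mod 193), giving k = 20.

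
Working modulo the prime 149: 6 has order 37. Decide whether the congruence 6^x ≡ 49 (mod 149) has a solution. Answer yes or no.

yes

49 ∈ ⟨6⟩ iff 49^37 ≡ 1 (mod 149), since |⟨6⟩| = 37.
49^37 mod 149 = 1.
Since 1 = 1, 49 lies in the subgroup.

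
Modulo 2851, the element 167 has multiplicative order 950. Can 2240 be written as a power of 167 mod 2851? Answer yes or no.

no

2240 ∈ ⟨167⟩ iff 2240^950 ≡ 1 (mod 2851), since |⟨167⟩| = 950.
2240^950 mod 2851 = 1014.
Since 1014 ≠ 1, 2240 does not lie in the subgroup.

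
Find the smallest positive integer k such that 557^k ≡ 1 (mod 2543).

2542

The order of 557 must divide p − 1 = 2542 = 2 · 31 · 41.
Divisors: 1, 2, 31, 41, 62, 82, 1271, 2542.
Check each in increasing order: 557^1 ≡ 557;  557^2 ≡ 3;  557^31 ≡ 2445;  557^41 ≡ 1616;  557^62 ≡ 1975;  557^82 ≡ 2338;  557^1271 ≡ 2542;  557^2542 ≡ 1.
Smallest exponent giving 1 is 2542.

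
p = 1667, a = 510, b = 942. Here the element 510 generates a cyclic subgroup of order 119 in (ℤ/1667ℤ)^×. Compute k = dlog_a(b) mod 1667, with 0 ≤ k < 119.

Baby-step giant-step with m = ceil(sqrt(119)) = 11.
Baby table (510^j mod 1667 for j=0..10):
  0:1  1:510  2:48  3:1142  4:637  5:1472  6:570  7:642
  8:688  9:810  10:1351
Giant step factor: 510^(-11) ≡ 300 (mod 1667).
Scan 942·300^i mod 1667 for i = 0, 1, …:
  i=0: 942   i=1: 877   i=2: 1381   i=3: 884
  i=4: 147   i=5: 758   i=6: 688
Match at i=6, j=8: k = 6·11 + 8 = 74.

74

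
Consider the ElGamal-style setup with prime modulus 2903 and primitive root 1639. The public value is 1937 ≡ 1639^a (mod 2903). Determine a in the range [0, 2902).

2465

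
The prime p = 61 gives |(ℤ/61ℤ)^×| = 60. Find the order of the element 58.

5

The order of 58 must divide p − 1 = 60 = 2^2 · 3 · 5.
Divisors: 1, 2, 3, 4, 5, 6, 10, 12, 15, 20, 30, 60.
Check each in increasing order: 58^1 ≡ 58;  58^2 ≡ 9;  58^3 ≡ 34;  58^4 ≡ 20;  58^5 ≡ 1.
Smallest exponent giving 1 is 5.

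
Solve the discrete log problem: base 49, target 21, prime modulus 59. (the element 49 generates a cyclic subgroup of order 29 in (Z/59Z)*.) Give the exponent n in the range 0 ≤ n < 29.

Successive powers of 49 modulo 59:
  49^0=1  49^1=49  49^2=41  49^3=3  49^4=29  49^5=5
  49^6=9  49^7=28  49^8=15  49^9=27  49^10=25  49^11=45
  49^12=22  49^13=16  49^14=17  49^15=7  49^16=48  49^17=51
  49^18=21
So 49^18 ≡ 21 (mod 59), giving n = 18.

18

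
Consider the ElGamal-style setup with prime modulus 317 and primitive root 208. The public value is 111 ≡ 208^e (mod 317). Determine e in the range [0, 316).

Baby-step giant-step with m = ceil(sqrt(316)) = 18.
Baby table (208^j mod 317 for j=0..17):
  0:1  1:208  2:152  3:233  4:280  5:229  6:82  7:255
  8:101  9:86  10:136  11:75  12:67  13:305  14:40  15:78
  16:57  17:127
Giant step factor: 208^(-18) ≡ 157 (mod 317).
Scan 111·157^i mod 317 for i = 0, 1, …:
  i=0: 111   i=1: 309   i=2: 12   i=3: 299
  i=4: 27   i=5: 118   i=6: 140   i=7: 107
  i=8: 315   i=9: 3   i=10: 154   i=11: 86
Match at i=11, j=9: e = 11·18 + 9 = 207.

207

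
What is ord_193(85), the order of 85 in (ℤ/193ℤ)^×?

6

The order of 85 must divide p − 1 = 192 = 2^6 · 3.
Divisors: 1, 2, 3, 4, 6, 8, 12, 16, 24, 32, 48, 64, 96, 192.
Check each in increasing order: 85^1 ≡ 85;  85^2 ≡ 84;  85^3 ≡ 192;  85^4 ≡ 108;  85^6 ≡ 1.
Smallest exponent giving 1 is 6.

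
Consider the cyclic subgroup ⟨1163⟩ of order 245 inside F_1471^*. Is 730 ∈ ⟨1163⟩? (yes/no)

730 ∈ ⟨1163⟩ iff 730^245 ≡ 1 (mod 1471), since |⟨1163⟩| = 245.
730^245 mod 1471 = 1220.
Since 1220 ≠ 1, 730 does not lie in the subgroup.

no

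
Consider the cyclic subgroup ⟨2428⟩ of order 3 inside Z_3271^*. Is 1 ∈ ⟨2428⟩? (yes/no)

yes

⟨2428⟩ has order 3; its elements mod 3271 are {1, 842, 2428}.
1 is in this set.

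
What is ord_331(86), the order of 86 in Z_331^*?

330

The order of 86 must divide p − 1 = 330 = 2 · 3 · 5 · 11.
Divisors: 1, 2, 3, 5, 6, 10, 11, 15, 22, 30, 33, 55, 66, 110, 165, 330.
Check each in increasing order: 86^1 ≡ 86;  86^2 ≡ 114;  86^3 ≡ 205;  86^5 ≡ 200;  86^6 ≡ 319;  86^10 ≡ 280;  86^11 ≡ 248;  86^15 ≡ 61;  86^22 ≡ 269;  86^30 ≡ 80;  86^33 ≡ 181;  86^55 ≡ 32;  86^66 ≡ 323;  86^110 ≡ 31;  86^165 ≡ 330;  86^330 ≡ 1.
Smallest exponent giving 1 is 330.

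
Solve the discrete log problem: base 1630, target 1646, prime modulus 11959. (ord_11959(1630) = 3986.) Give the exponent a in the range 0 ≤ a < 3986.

2343

Baby-step giant-step with m = ceil(sqrt(3986)) = 64.
Baby table (1630^j mod 11959 for j=0..63):
  0:1  1:1630  2:2002  3:10412  4:1739  5:287  6:1409  7:542
  8:10453  9:8774  10:10615  11:9736  12:87  13:10261  14:6748  15:8919
  16:7785  17:1051  18:2993  19:11277  20:527  21:9921  22:2662  23:9902
  24:7569  25:7741  26:1085  27:10577  28:7591  29:7724  30:9252  31:461
  32:9972  33:2079  34:4373  35:426  36:758  37:3763  38:10682  39:11315
  40:2672  41:2284  42:3671  43:4230  44:6516  45:1488  46:9722  47:1185
  48:6151  49:4488  50:8491  51:3767  52:5243  53:7364  54:8443  55:9240
  56:4819  57:9866  58:8684  59:7423  60:8941  61:7768  62:9218  63:4836
Giant step factor: 1630^(-64) ≡ 5617 (mod 11959).
Scan 1646·5617^i mod 11959 for i = 0, 1, …:
  i=0: 1646   i=1: 1275   i=2: 10193   i=3: 6348
  i=4: 6937   i=5: 2707   i=6: 5330   i=7: 5233
  i=8: 10498   i=9: 9396     …   i=35: 6072
  i=36: 11315
Match at i=36, j=39: a = 36·64 + 39 = 2343.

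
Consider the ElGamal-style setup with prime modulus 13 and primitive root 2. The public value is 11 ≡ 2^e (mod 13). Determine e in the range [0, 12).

7

Successive powers of 2 modulo 13:
  2^0=1  2^1=2  2^2=4  2^3=8  2^4=3  2^5=6
  2^6=12  2^7=11
So 2^7 ≡ 11 (mod 13), giving e = 7.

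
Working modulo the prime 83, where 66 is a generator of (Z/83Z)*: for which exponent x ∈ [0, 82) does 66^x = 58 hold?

Baby-step giant-step with m = ceil(sqrt(82)) = 10.
Baby table (66^j mod 83 for j=0..9):
  0:1  1:66  2:40  3:67  4:23  5:24  6:7  7:47
  8:31  9:54
Giant step factor: 66^(-10) ≡ 33 (mod 83).
Scan 58·33^i mod 83 for i = 0, 1, …:
  i=0: 58   i=1: 5   i=2: 82   i=3: 50
  i=4: 73   i=5: 2   i=6: 66
Match at i=6, j=1: x = 6·10 + 1 = 61.

61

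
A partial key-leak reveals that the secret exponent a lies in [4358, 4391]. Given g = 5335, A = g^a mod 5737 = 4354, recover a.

4366

Compute 5335^4358 mod 5737 = 3842, then multiply by 5335 repeatedly:
  5335^4358=3842  5335^4359=4506  5335^4360=1480  5335^4361=1688  5335^4362=4127
  5335^4363=4676  5335^4364=1984  5335^4365=5612  5335^4366=4354
Found 4354 at exponent 4366.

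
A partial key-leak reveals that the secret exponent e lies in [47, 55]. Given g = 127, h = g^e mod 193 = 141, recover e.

53

Compute 127^47 mod 193 = 10, then multiply by 127 repeatedly:
  127^47=10  127^48=112  127^49=135  127^50=161  127^51=182
  127^52=147  127^53=141
Found 141 at exponent 53.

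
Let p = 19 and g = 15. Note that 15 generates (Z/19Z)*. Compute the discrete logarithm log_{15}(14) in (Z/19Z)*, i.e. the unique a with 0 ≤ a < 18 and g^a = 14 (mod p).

17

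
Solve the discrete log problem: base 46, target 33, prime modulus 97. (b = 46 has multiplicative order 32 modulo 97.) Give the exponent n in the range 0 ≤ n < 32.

4

Successive powers of 46 modulo 97:
  46^0=1  46^1=46  46^2=79  46^3=45  46^4=33
So 46^4 ≡ 33 (mod 97), giving n = 4.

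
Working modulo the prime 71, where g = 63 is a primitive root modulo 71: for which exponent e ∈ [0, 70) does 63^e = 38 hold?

44

Baby-step giant-step with m = ceil(sqrt(70)) = 9.
Baby table (63^j mod 71 for j=0..8):
  0:1  1:63  2:64  3:56  4:49  5:34  6:12  7:46
  8:58
Giant step factor: 63^(-9) ≡ 28 (mod 71).
Scan 38·28^i mod 71 for i = 0, 1, …:
  i=0: 38   i=1: 70   i=2: 43   i=3: 68
  i=4: 58
Match at i=4, j=8: e = 4·9 + 8 = 44.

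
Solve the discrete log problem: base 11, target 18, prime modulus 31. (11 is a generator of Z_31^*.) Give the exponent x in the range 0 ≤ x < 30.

22

Successive powers of 11 modulo 31:
  11^0=1  11^1=11  11^2=28  11^3=29  11^4=9  11^5=6
  11^6=4  11^7=13  11^8=19  11^9=23  11^10=5  11^11=24
  11^12=16  11^13=21  11^14=14  11^15=30  11^16=20  11^17=3
  11^18=2  11^19=22  11^20=25  11^21=27  11^22=18
So 11^22 ≡ 18 (mod 31), giving x = 22.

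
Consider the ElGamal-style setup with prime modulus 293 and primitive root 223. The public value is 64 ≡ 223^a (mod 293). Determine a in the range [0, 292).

206

Baby-step giant-step with m = ceil(sqrt(292)) = 18.
Baby table (223^j mod 293 for j=0..17):
  0:1  1:223  2:212  3:103  4:115  5:154  6:61  7:125
  8:40  9:130  10:276  11:18  12:205  13:7  14:96  15:19
  16:135  17:219
Giant step factor: 223^(-18) ≡ 240 (mod 293).
Scan 64·240^i mod 293 for i = 0, 1, …:
  i=0: 64   i=1: 124   i=2: 167   i=3: 232
  i=4: 10   i=5: 56   i=6: 255   i=7: 256
  i=8: 203   i=9: 82   i=10: 49   i=11: 40
Match at i=11, j=8: a = 11·18 + 8 = 206.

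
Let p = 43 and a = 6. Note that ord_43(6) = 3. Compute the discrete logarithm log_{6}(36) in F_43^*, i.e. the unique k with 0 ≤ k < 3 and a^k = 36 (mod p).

Successive powers of 6 modulo 43:
  6^0=1  6^1=6  6^2=36
So 6^2 ≡ 36 (mod 43), giving k = 2.

2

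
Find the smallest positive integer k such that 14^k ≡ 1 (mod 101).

10

The order of 14 must divide p − 1 = 100 = 2^2 · 5^2.
Divisors: 1, 2, 4, 5, 10, 20, 25, 50, 100.
Check each in increasing order: 14^1 ≡ 14;  14^2 ≡ 95;  14^4 ≡ 36;  14^5 ≡ 100;  14^10 ≡ 1.
Smallest exponent giving 1 is 10.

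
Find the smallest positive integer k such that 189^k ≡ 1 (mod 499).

The order of 189 must divide p − 1 = 498 = 2 · 3 · 83.
Divisors: 1, 2, 3, 6, 83, 166, 249, 498.
Check each in increasing order: 189^1 ≡ 189;  189^2 ≡ 292;  189^3 ≡ 298;  189^6 ≡ 481;  189^83 ≡ 359;  189^166 ≡ 139;  189^249 ≡ 1.
Smallest exponent giving 1 is 249.

249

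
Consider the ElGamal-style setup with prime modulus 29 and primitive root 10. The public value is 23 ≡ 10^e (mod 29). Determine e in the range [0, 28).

Successive powers of 10 modulo 29:
  10^0=1  10^1=10  10^2=13  10^3=14  10^4=24  10^5=8
  10^6=22  10^7=17  10^8=25  10^9=18  10^10=6  10^11=2
  10^12=20  10^13=26  10^14=28  10^15=19  10^16=16  10^17=15
  10^18=5  10^19=21  10^20=7  10^21=12  10^22=4  10^23=11
  10^24=23
So 10^24 ≡ 23 (mod 29), giving e = 24.

24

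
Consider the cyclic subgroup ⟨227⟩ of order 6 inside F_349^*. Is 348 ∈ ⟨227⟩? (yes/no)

348 ∈ ⟨227⟩ iff 348^6 ≡ 1 (mod 349), since |⟨227⟩| = 6.
348^6 mod 349 = 1.
Since 1 = 1, 348 lies in the subgroup.

yes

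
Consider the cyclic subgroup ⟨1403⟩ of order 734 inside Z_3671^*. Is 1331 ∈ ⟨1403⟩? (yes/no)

no

1331 ∈ ⟨1403⟩ iff 1331^734 ≡ 1 (mod 3671), since |⟨1403⟩| = 734.
1331^734 mod 3671 = 996.
Since 996 ≠ 1, 1331 does not lie in the subgroup.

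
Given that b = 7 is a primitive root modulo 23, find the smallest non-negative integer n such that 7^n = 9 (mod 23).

4

Successive powers of 7 modulo 23:
  7^0=1  7^1=7  7^2=3  7^3=21  7^4=9
So 7^4 ≡ 9 (mod 23), giving n = 4.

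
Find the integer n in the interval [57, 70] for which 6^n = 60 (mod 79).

61

Compute 6^57 mod 79 = 71, then multiply by 6 repeatedly:
  6^57=71  6^58=31  6^59=28  6^60=10  6^61=60
Found 60 at exponent 61.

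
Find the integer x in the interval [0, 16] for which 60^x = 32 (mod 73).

Compute 60^0 mod 73 = 1, then multiply by 60 repeatedly:
  60^0=1  60^1=60  60^2=23  60^3=66  60^4=18
  60^5=58  60^6=49  60^7=20  60^8=32
Found 32 at exponent 8.

8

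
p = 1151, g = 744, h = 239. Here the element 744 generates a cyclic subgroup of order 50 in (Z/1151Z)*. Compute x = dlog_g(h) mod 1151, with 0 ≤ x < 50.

Baby-step giant-step with m = ceil(sqrt(50)) = 8.
Baby table (744^j mod 1151 for j=0..7):
  0:1  1:744  2:1056  3:682  4:968  5:817  6:120  7:653
Giant step factor: 744^(-8) ≡ 722 (mod 1151).
Scan 239·722^i mod 1151 for i = 0, 1, …:
  i=0: 239   i=1: 1059   i=2: 334   i=3: 589
  i=4: 539   i=5: 120
Match at i=5, j=6: x = 5·8 + 6 = 46.

46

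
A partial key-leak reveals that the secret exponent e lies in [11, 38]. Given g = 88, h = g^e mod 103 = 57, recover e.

17

Compute 88^11 mod 103 = 6, then multiply by 88 repeatedly:
  88^11=6  88^12=13  88^13=11  88^14=41  88^15=3
  88^16=58  88^17=57
Found 57 at exponent 17.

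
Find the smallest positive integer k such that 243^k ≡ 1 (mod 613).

102

The order of 243 must divide p − 1 = 612 = 2^2 · 3^2 · 17.
Divisors: 1, 2, 3, 4, 6, 9, 12, 17, 18, 34, 36, 51, 68, 102, 153, 204, 306, 612.
Check each in increasing order: 243^1 ≡ 243;  243^2 ≡ 201;  243^3 ≡ 416;  243^4 ≡ 556;  243^6 ≡ 190;  243^9 ≡ 576;  243^12 ≡ 546;  243^17 ≡ 548;  243^18 ≡ 143;  243^34 ≡ 547;  243^36 ≡ 220;  243^51 ≡ 612;  243^68 ≡ 65;  243^102 ≡ 1.
Smallest exponent giving 1 is 102.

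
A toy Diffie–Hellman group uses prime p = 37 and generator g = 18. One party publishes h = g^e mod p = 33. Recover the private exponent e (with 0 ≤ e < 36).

16

Successive powers of 18 modulo 37:
  18^0=1  18^1=18  18^2=28  18^3=23  18^4=7  18^5=15
  18^6=11  18^7=13  18^8=12  18^9=31  18^10=3  18^11=17
  18^12=10  18^13=32  18^14=21  18^15=8  18^16=33
So 18^16 ≡ 33 (mod 37), giving e = 16.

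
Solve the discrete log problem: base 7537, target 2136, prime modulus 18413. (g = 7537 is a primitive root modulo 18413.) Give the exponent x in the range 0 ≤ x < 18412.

Baby-step giant-step with m = ceil(sqrt(18412)) = 136.
Baby table (7537^j mod 18413 for j=0..135):
  0:1  1:7537  2:2264  3:13330  4:6882  5:213  6:3450  7:3494
  8:3688  9:11239  10:8543  11:16743  12:7702  13:12198  14:217  15:15185
  16:12550  17:1769  18:1941  19:9395  20:12130  21:3265  22:8537  23:8347
  24:12531  25:5870  26:14164  27:13907  28:10263  29:17631  30:16639  31:15613
  32:16111  33:13285  34:17564  35:8811  36:11229  37:6825  38:12516  39:3293
  40:17030  41:16500  42:17511  43:14436  44:1715  45:29  46:16030  47:10417
  48:18310  49:15448  50:6177  51:7985  52:9261  53:14887  54:12910  55:8378
  56:6809  57:2402  58:3895  59:6293  60:16866  61:14103  62:14475  63:1050
  64:14673  65:1923  66:2620  67:8204  68:2694  69:13552  70:4513  71:5670
  72:16630  73:3019  74:14148  75:3793  76:10865  77:6894  78:17005  79:12205
  80:16150  81:12620  82:13795  83:13117  84:3432  85:15132  86:18175  87:10668
  88:13558  89:12909  90:841  91:4545  92:7485  93:15426  94:6080  95:13416
  96:10609  97:10787  98:8224  99:6130  100:3593  101:13331  102:14419  103:2477
  104:16780  105:10376  106:3901  107:14689  108:12037  109:2018  110:528  111:2328
  112:16960  113:4474  114:6335  115:1986  116:17126  117:3532  118:13899  119:5206
  120:17932  121:2064  122:15796  123:14407  124:4098  125:8025  126:16133  127:13382
  128:12133  129:7463  130:15329  131:11511  132:14764  133:6509  134:6101  135:5976
Giant step factor: 7537^(-136) ≡ 10584 (mod 18413).
Scan 2136·10584^i mod 18413 for i = 0, 1, …:
  i=0: 2136   i=1: 14673
Match at i=1, j=64: x = 1·136 + 64 = 200.

200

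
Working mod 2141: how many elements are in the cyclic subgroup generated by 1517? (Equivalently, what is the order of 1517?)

2140

The order of 1517 must divide p − 1 = 2140 = 2^2 · 5 · 107.
Divisors: 1, 2, 4, 5, 10, 20, 107, 214, 428, 535, 1070, 2140.
Check each in increasing order: 1517^1 ≡ 1517;  1517^2 ≡ 1855;  1517^4 ≡ 438;  1517^5 ≡ 736;  1517^10 ≡ 23;  1517^20 ≡ 529;  1517^107 ≡ 1200;  1517^214 ≡ 1248;  1517^428 ≡ 997;  1517^535 ≡ 1722;  1517^1070 ≡ 2140;  1517^2140 ≡ 1.
Smallest exponent giving 1 is 2140.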